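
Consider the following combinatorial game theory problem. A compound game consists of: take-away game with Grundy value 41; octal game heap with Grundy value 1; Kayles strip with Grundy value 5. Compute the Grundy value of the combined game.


By the Sprague-Grundy theorem, the Grundy value of a sum of games is the XOR of individual Grundy values.
take-away game: Grundy value = 41. Running XOR: 0 XOR 41 = 41
octal game heap: Grundy value = 1. Running XOR: 41 XOR 1 = 40
Kayles strip: Grundy value = 5. Running XOR: 40 XOR 5 = 45
The combined Grundy value is 45.

45


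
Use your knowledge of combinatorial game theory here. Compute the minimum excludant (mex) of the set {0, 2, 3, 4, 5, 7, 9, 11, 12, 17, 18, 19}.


Set = {0, 2, 3, 4, 5, 7, 9, 11, 12, 17, 18, 19}
0 is in the set.
1 is NOT in the set. This is the mex.
mex = 1

1


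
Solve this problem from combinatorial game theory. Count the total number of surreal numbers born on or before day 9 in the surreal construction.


Day 0: {|} = 0 is born. Count = 1.
Day n: the number of surreal numbers born by day n is 2^(n+1) - 1.
By day 0: 2^1 - 1 = 1
By day 1: 2^2 - 1 = 3
By day 2: 2^3 - 1 = 7
By day 3: 2^4 - 1 = 15
By day 4: 2^5 - 1 = 31
By day 5: 2^6 - 1 = 63
By day 6: 2^7 - 1 = 127
By day 7: 2^8 - 1 = 255
By day 8: 2^9 - 1 = 511
By day 9: 2^10 - 1 = 1023
By day 9: 1023 surreal numbers.

1023


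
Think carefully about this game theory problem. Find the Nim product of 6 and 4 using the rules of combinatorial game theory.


Nim multiplication is bilinear over XOR: (u XOR v) * w = (u*w) XOR (v*w).
So we split each operand into its bit components and XOR the pairwise Nim products.
6 = 2 + 4 (as XOR of powers of 2).
4 = 4 (as XOR of powers of 2).
Using the standard Nim-product table on single bits:
  2*2 = 3,   2*4 = 8,   2*8 = 12,
  4*4 = 6,   4*8 = 11,  8*8 = 13,
and  1*x = x (identity), k*l = l*k (commutative).
Pairwise Nim products:
  2 * 4 = 8
  4 * 4 = 6
XOR them: 8 XOR 6 = 14.
Result: 6 * 4 = 14 (in Nim).

14


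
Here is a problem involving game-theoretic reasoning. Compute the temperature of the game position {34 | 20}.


The game is {34 | 20}, a switch {a | b} with numbers a > b.
Cooling {a | b} by t gives {a - t | b + t}, which stops being hot when a - t = b + t, i.e. at t = (a - b)/2. So the temperature of a switch is (a - b)/2.
Temperature = (Left option - Right option) / 2
= (34 - (20)) / 2
= 14 / 2
= 7

7


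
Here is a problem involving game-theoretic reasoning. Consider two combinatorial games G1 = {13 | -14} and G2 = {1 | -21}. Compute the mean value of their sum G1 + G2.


G1 = {13 | -14}, G2 = {1 | -21}
Each is a switch {a | b} with numbers a > b; its mean value is (a + b)/2, and mean value is additive over game sums: m(G1 + G2) = m(G1) + m(G2).
Mean of G1 = (13 + (-14))/2 = -1/2 = -1/2
Mean of G2 = (1 + (-21))/2 = -20/2 = -10
Mean of G1 + G2 = -1/2 + -10 = -21/2

-21/2


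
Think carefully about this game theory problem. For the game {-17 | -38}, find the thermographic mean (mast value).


Game = {-17 | -38}, a switch {a | b} with numbers a > b.
Its thermograph has left wall a - t and right wall b + t, which meet at t = (a - b)/2, where both equal (a + b)/2. So the mast (mean value) is at (a + b)/2.
Mean = (-17 + (-38))/2 = -55/2 = -55/2

-55/2


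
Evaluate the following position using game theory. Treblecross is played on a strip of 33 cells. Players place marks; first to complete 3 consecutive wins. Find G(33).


Treblecross: place X on empty cells; 3-in-a-row wins.
Playing within two cells of an existing X lets the opponent win at once, so sensible play treats the cells i-2..i+2 around each X as dead. The player left with no safe cell loses, so this is a normal-play take-away game on strips of safe cells.
Placing X at cell i (0-indexed) of a strip of k safe cells leaves independent strips of sizes max(0, i-2) and max(0, k-i-3). Hence G(k) = mex{ G(max(0,i-2)) XOR G(max(0,k-i-3)) : 0 <= i < k }, with G(0) = 0.
G(1): splits (0,0):0^0=0 -> mex({0}) = 1
G(2): splits (0,0):0^0=0 -> mex({0}) = 1
G(3): splits (0,0):0^0=0 -> mex({0}) = 1
G(4): splits (0,1):0^1=1 (0,0):0^0=0 -> mex({0, 1}) = 2
G(5): splits (0,2):0^1=1 (0,1):0^1=1 (0,0):0^0=0 -> mex({0, 1}) = 2
G(6) = mex({1}) = 0
G(7) = mex({0, 1, 2}) = 3
G(8) = mex({0, 1, 2}) = 3
G(9) = mex({0, 2}) = 1
G(10) = mex({0, 2, 3}) = 1
G(11) = mex({0, 3}) = 1
G(12) = mex({1, 3}) = 0
G(13) = mex({0, 1, 2, 3}) = 4
G(14) = mex({0, 1, 2}) = 3
G(15) = mex({0, 1, 2}) = 3
G(16) = mex({0, 1, 2, 4}) = 3
G(17) = mex({0, 1, 3, 4}) = 2
G(18) = mex({0, 1, 3, 4}) = 2
G(19) = mex({0, 1, 3, 5}) = 2
G(20) = mex({0, 1, 2, 3, 5}) = 4
G(21) = mex({0, 1, 2, 3, 5}) = 4
G(22) = mex({1, 2, 6}) = 0
G(23) = mex({0, 1, 2, 3, 4, 6}) = 5
G(24) = mex({0, 1, 2, 3, 4}) = 5
G(25) = mex({0, 1, 3, 4, 7}) = 2
G(26) = mex({0, 1, 3, 4, 5, 7}) = 2
G(27) = mex({0, 1, 3, 5}) = 2
G(28) = mex({0, 1, 2, 5}) = 3
G(29) = mex({0, 1, 2, 4, 5, 6}) = 3
G(30) = mex({1, 2, 4, 6}) = 0
G(31) = mex({0, 1, 2, 3, 4, 6}) = 5
G(32) = mex({1, 2, 3, 4, 7}) = 0
G(33) = mex({0, 3, 7}) = 1
Therefore G(33) = 1.

1


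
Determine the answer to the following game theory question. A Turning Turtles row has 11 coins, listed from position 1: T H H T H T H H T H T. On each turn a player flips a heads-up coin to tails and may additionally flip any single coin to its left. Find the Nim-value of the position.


Coins: T H H T H T H H T H T
Key fact: a single head at position k behaves exactly like a Nim heap of size k (turning it to T and optionally flipping a coin at j < k corresponds to moving the heap from k to j, or to 0), and heads combine as a disjunctive sum (two heads at the same place would cancel, matching j XOR j = 0). So the Nim-value is the XOR of the 1-indexed positions of the heads.
Face-up positions (1-indexed): [2, 3, 5, 7, 8, 10]
XOR 0 with 2: 0 XOR 2 = 2
XOR 2 with 3: 2 XOR 3 = 1
XOR 1 with 5: 1 XOR 5 = 4
XOR 4 with 7: 4 XOR 7 = 3
XOR 3 with 8: 3 XOR 8 = 11
XOR 11 with 10: 11 XOR 10 = 1
Nim-value = 1

1


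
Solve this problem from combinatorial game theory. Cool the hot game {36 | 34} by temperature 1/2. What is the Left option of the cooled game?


Original game: {36 | 34} (a switch {a | b} with a > b).
Cooling by t (for t below the temperature (a - b)/2 = 1) taxes each move by t: {a | b} cooled by t is {a - t | b + t}.
Cooling amount: t = 1/2
Cooled Left option: 36 - 1/2 = 71/2
Cooled Right option: 34 + 1/2 = 69/2
Cooled game: {71/2 | 69/2}
Left option = 71/2

71/2


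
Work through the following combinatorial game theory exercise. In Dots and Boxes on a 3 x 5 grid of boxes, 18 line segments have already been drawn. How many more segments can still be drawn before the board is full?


Grid: 3 x 5 boxes, i.e. 4 rows and 6 columns of dots.
Horizontal edges: (rows + 1) * cols = 4 * 5 = 20
Vertical edges: rows * (cols + 1) = 3 * 6 = 18
Total edges: 20 + 18 = 38
Edges drawn: 18
Remaining: 38 - 18 = 20

20


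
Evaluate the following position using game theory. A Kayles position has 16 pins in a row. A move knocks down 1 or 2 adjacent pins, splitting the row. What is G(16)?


Kayles: a move removes 1 or 2 adjacent pins from a contiguous row.
Removing pins from a row of k leaves two independent rows (a, b) with a + b = k - 1 (one pin) or a + b = k - 2 (two pins); an end removal gives a = 0.
By Sprague-Grundy, G(k) = mex{ G(a) XOR G(b) } over all these splits. G(0) = 0.
G(1): splits (0,0):0^0=0 -> mex({0}) = 1
G(2): splits (0,1):0^1=1 (0,0):0^0=0 -> mex({0, 1}) = 2
G(3): splits (0,2):0^2=2 (1,1):1^1=0 (0,1):0^1=1 -> mex({0, 1, 2}) = 3
G(4): splits (0,3):0^3=3 (1,2):1^2=3 (0,2):0^2=2 (1,1):1^1=0 -> mex({0, 2, 3}) = 1
G(5): splits (0,4):0^1=1 (1,3):1^3=2 (2,2):2^2=0 (0,3):0^3=3 (1,2):1^2=3 -> mex({0, 1, 2, 3}) = 4
G(6) = mex({0, 1, 2, 4}) = 3
G(7) = mex({0, 1, 3, 4, 5}) = 2
G(8) = mex({0, 2, 3, 5, 6}) = 1
G(9) = mex({0, 1, 2, 3, 6, 7}) = 4
G(10) = mex({0, 1, 3, 4, 5, 7}) = 2
G(11) = mex({0, 1, 2, 3, 4, 5}) = 6
G(12) = mex({0, 1, 2, 3, 5, 6, 7}) = 4
G(13) = mex({0, 2, 3, 4, 6, 7}) = 1
G(14) = mex({0, 1, 4, 5, 6, 7}) = 2
G(15) = mex({0, 1, 2, 3, 4, 5, 6}) = 7
G(16) = mex({0, 2, 3, 5, 6, 7}) = 1
Therefore G(16) = 1.

1


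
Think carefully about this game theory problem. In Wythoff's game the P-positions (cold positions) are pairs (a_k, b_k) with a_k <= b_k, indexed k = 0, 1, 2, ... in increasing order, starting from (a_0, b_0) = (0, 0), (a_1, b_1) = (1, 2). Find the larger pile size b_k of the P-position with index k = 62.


By Wythoff's theorem, a_k = floor(k * phi) and b_k = floor(k * phi^2) = a_k + k, where phi = (1 + sqrt(5))/2 is the golden ratio.
phi = (1 + sqrt(5))/2 = 1.618034
phi^2 = phi + 1 = 2.618034
k = 62
k * phi^2 = 62 * 2.618034 = 162.318107
b_62 = floor(k * phi^2) = 162 (check: a_62 + k = 100 + 62 = 162)

162


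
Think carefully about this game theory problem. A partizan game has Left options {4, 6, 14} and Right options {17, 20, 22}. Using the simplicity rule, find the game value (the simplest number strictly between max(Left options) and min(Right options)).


Left options: {4, 6, 14}, max = 14
Right options: {17, 20, 22}, min = 17
All options are numbers and max(Left) < min(Right), so by the simplicity theorem the value is the simplest (earliest-born) number strictly between 14 and 17.
Integers 15 through 16 all lie strictly between 14 and 17.
Among integers, the simplest (lowest birthday = smallest |n|; 0 is born on day 0, +-n on day n) is 15.
No non-integer in the interval can be simpler: if x is a non-integer in the interval, then floor(x) or ceil(x) also lies in the interval (the interval contains an integer), and both are proper prefixes of x's sign expansion, i.e. born earlier. So the game value is 15.
Game value = 15

15


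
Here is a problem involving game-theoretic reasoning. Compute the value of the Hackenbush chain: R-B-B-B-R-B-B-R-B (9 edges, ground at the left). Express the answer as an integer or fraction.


Edges (from ground): R-B-B-B-R-B-B-R-B
By Berlekamp's sign-expansion rule, a Blue-Red Hackenbush stalk has the value of the surreal number whose sign sequence is the edge sequence with B -> + and R -> -.
Sign sequence: -+++-++-+
Trace the sign expansion in the surreal number tree, starting from 0:
Edge 1: R (sign -) -> bounds (-inf, 0), value = -1
Edge 2: B (sign +) -> bounds (-1, 0), value = -1/2
Edge 3: B (sign +) -> bounds (-1/2, 0), value = -1/4
Edge 4: B (sign +) -> bounds (-1/4, 0), value = -1/8
Edge 5: R (sign -) -> bounds (-1/4, -1/8), value = -3/16
Edge 6: B (sign +) -> bounds (-3/16, -1/8), value = -5/32
Edge 7: B (sign +) -> bounds (-5/32, -1/8), value = -9/64
Edge 8: R (sign -) -> bounds (-5/32, -9/64), value = -19/128
Edge 9: B (sign +) -> bounds (-19/128, -9/64), value = -37/256
Game value = -37/256

-37/256


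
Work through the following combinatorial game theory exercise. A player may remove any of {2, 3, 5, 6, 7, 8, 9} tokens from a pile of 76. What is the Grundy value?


The subtraction set is S = {2, 3, 5, 6, 7, 8, 9}.
G(k) = mex{ G(k - s) : s in S, s <= k }. We compute iteratively: G(0) = 0.
G(1) = mex({}) = 0
G(2) = mex({0}) = 1
G(3) = mex({0}) = 1
G(4) = mex({0, 1}) = 2
G(5) = mex({0, 1}) = 2
G(6) = mex({0, 1, 2}) = 3
G(7) = mex({0, 1, 2}) = 3
G(8) = mex({0, 1, 2, 3}) = 4
G(9) = mex({0, 1, 2, 3}) = 4
G(10) = mex({0, 1, 2, 3, 4}) = 5
G(11) = mex({1, 2, 3, 4}) = 0
G(12) = mex({1, 2, 3, 4, 5}) = 0
G(13) = mex({0, 2, 3, 4, 5}) = 1
G(14) = mex({0, 2, 3, 4}) = 1
G(15) = mex({0, 1, 3, 4, 5}) = 2
G(16) = mex({0, 1, 3, 4, 5}) = 2
G(17) = mex({0, 1, 2, 4, 5}) = 3
G(18) = mex({0, 1, 2, 4, 5}) = 3
G(19) = mex({0, 1, 2, 3, 5}) = 4
Observe that G(11)..G(19) = 0, 0, 1, 1, 2, 2, 3, 3, 4 repeats G(0)..G(8) = 0, 0, 1, 1, 2, 2, 3, 3, 4.
For k >= max(S) = 9, G(k) is determined by the previous 9 values G(k-9)..G(k-1); a window of 9 consecutive values has recurred shifted by 11, so by induction G(k + 11) = G(k) for all k >= 0: the sequence is periodic from the start with period 11.
One period: G(0..10) = 0, 0, 1, 1, 2, 2, 3, 3, 4, 4, 5.
76 mod 11 = 10, so G(76) = G(10) = 5.

5


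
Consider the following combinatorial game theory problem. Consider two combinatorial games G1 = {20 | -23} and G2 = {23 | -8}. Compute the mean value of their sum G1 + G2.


G1 = {20 | -23}, G2 = {23 | -8}
Each is a switch {a | b} with numbers a > b; its mean value is (a + b)/2, and mean value is additive over game sums: m(G1 + G2) = m(G1) + m(G2).
Mean of G1 = (20 + (-23))/2 = -3/2 = -3/2
Mean of G2 = (23 + (-8))/2 = 15/2 = 15/2
Mean of G1 + G2 = -3/2 + 15/2 = 6

6


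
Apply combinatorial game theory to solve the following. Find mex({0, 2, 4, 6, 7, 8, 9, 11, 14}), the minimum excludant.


Set = {0, 2, 4, 6, 7, 8, 9, 11, 14}
0 is in the set.
1 is NOT in the set. This is the mex.
mex = 1

1


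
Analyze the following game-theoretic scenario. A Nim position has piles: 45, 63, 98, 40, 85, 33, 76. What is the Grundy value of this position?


We need the XOR (exclusive or) of all pile sizes.
After XOR-ing pile 1 (size 45): 0 XOR 45 = 45
After XOR-ing pile 2 (size 63): 45 XOR 63 = 18
After XOR-ing pile 3 (size 98): 18 XOR 98 = 112
After XOR-ing pile 4 (size 40): 112 XOR 40 = 88
After XOR-ing pile 5 (size 85): 88 XOR 85 = 13
After XOR-ing pile 6 (size 33): 13 XOR 33 = 44
After XOR-ing pile 7 (size 76): 44 XOR 76 = 96
The Nim-value of this position is 96.

96


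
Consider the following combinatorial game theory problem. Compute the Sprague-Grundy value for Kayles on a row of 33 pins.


Kayles: a move removes 1 or 2 adjacent pins from a contiguous row.
Removing pins from a row of k leaves two independent rows (a, b) with a + b = k - 1 (one pin) or a + b = k - 2 (two pins); an end removal gives a = 0.
By Sprague-Grundy, G(k) = mex{ G(a) XOR G(b) } over all these splits. G(0) = 0.
G(1): splits (0,0):0^0=0 -> mex({0}) = 1
G(2): splits (0,1):0^1=1 (0,0):0^0=0 -> mex({0, 1}) = 2
G(3): splits (0,2):0^2=2 (1,1):1^1=0 (0,1):0^1=1 -> mex({0, 1, 2}) = 3
G(4): splits (0,3):0^3=3 (1,2):1^2=3 (0,2):0^2=2 (1,1):1^1=0 -> mex({0, 2, 3}) = 1
G(5): splits (0,4):0^1=1 (1,3):1^3=2 (2,2):2^2=0 (0,3):0^3=3 (1,2):1^2=3 -> mex({0, 1, 2, 3}) = 4
G(6) = mex({0, 1, 2, 4}) = 3
G(7) = mex({0, 1, 3, 4, 5}) = 2
G(8) = mex({0, 2, 3, 5, 6}) = 1
G(9) = mex({0, 1, 2, 3, 6, 7}) = 4
G(10) = mex({0, 1, 3, 4, 5, 7}) = 2
G(11) = mex({0, 1, 2, 3, 4, 5}) = 6
G(12) = mex({0, 1, 2, 3, 5, 6, 7}) = 4
G(13) = mex({0, 2, 3, 4, 6, 7}) = 1
G(14) = mex({0, 1, 4, 5, 6, 7}) = 2
G(15) = mex({0, 1, 2, 3, 4, 5, 6}) = 7
G(16) = mex({0, 2, 3, 5, 6, 7}) = 1
G(17) = mex({0, 1, 2, 3, 5, 6, 7}) = 4
G(18) = mex({0, 1, 2, 4, 5, 6}) = 3
G(19) = mex({0, 1, 3, 4, 5, 7}) = 2
G(20) = mex({0, 2, 3, 4, 5, 6, 7}) = 1
G(21) = mex({0, 1, 2, 3, 5, 6, 7}) = 4
G(22) = mex({0, 1, 2, 3, 4, 5, 7}) = 6
G(23) = mex({0, 1, 2, 3, 4, 5, 6}) = 7
G(24) = mex({0, 1, 2, 3, 5, 6, 7}) = 4
G(25) = mex({0, 2, 3, 4, 6, 7}) = 1
G(26) = mex({0, 1, 3, 4, 5, 6, 7}) = 2
G(27) = mex({0, 1, 2, 3, 4, 5, 6, 7}) = 8
G(28) = mex({0, 1, 2, 3, 4, 6, 7, 8}) = 5
G(29) = mex({0, 1, 2, 3, 5, 6, 7, 8, 9}) = 4
G(30) = mex({0, 1, 2, 3, 4, 5, 6, 9, 10}) = 7
G(31) = mex({0, 1, 3, 4, 5, 7, 10, 11}) = 2
G(32) = mex({0, 2, 3, 4, 5, 6, 7, 9, 11}) = 1
G(33) = mex({0, 1, 2, 3, 4, 5, 6, 7, 9, 12}) = 8
Therefore G(33) = 8.

8


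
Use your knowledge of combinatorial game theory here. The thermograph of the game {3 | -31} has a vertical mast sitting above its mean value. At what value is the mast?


Game = {3 | -31}, a switch {a | b} with numbers a > b.
Its thermograph has left wall a - t and right wall b + t, which meet at t = (a - b)/2, where both equal (a + b)/2. So the mast (mean value) is at (a + b)/2.
Mean = (3 + (-31))/2 = -28/2 = -14

-14


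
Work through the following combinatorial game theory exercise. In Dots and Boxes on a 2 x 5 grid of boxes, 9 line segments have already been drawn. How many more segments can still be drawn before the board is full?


Grid: 2 x 5 boxes, i.e. 3 rows and 6 columns of dots.
Horizontal edges: (rows + 1) * cols = 3 * 5 = 15
Vertical edges: rows * (cols + 1) = 2 * 6 = 12
Total edges: 15 + 12 = 27
Edges drawn: 9
Remaining: 27 - 9 = 18

18


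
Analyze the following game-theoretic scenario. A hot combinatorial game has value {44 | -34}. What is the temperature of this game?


The game is {44 | -34}, a switch {a | b} with numbers a > b.
Cooling {a | b} by t gives {a - t | b + t}, which stops being hot when a - t = b + t, i.e. at t = (a - b)/2. So the temperature of a switch is (a - b)/2.
Temperature = (Left option - Right option) / 2
= (44 - (-34)) / 2
= 78 / 2
= 39

39


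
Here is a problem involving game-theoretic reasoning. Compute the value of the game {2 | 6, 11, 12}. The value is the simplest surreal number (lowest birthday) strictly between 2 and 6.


Left options: {2}, max = 2
Right options: {6, 11, 12}, min = 6
All options are numbers and max(Left) < min(Right), so by the simplicity theorem the value is the simplest (earliest-born) number strictly between 2 and 6.
Integers 3 through 5 all lie strictly between 2 and 6.
Among integers, the simplest (lowest birthday = smallest |n|; 0 is born on day 0, +-n on day n) is 3.
No non-integer in the interval can be simpler: if x is a non-integer in the interval, then floor(x) or ceil(x) also lies in the interval (the interval contains an integer), and both are proper prefixes of x's sign expansion, i.e. born earlier. So the game value is 3.
Game value = 3

3


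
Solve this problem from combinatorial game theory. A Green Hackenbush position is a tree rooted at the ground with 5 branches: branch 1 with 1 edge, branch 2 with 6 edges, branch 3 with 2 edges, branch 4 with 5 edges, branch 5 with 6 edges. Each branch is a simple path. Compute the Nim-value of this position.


The tree has 5 branches from the ground vertex.
In Green Hackenbush, the Nim-value of a simple path of length k is k.
Branch 1: length 1, Nim-value = 1
Branch 2: length 6, Nim-value = 6
Branch 3: length 2, Nim-value = 2
Branch 4: length 5, Nim-value = 5
Branch 5: length 6, Nim-value = 6
Total Nim-value = XOR of all branch values:
0 XOR 1 = 1
1 XOR 6 = 7
7 XOR 2 = 5
5 XOR 5 = 0
0 XOR 6 = 6
Nim-value of the tree = 6

6


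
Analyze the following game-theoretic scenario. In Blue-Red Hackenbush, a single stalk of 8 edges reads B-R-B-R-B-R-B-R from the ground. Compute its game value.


Edges (from ground): B-R-B-R-B-R-B-R
By Berlekamp's sign-expansion rule, a Blue-Red Hackenbush stalk has the value of the surreal number whose sign sequence is the edge sequence with B -> + and R -> -.
Sign sequence: +-+-+-+-
Trace the sign expansion in the surreal number tree, starting from 0:
Edge 1: B (sign +) -> bounds (0, +inf), value = 1
Edge 2: R (sign -) -> bounds (0, 1), value = 1/2
Edge 3: B (sign +) -> bounds (1/2, 1), value = 3/4
Edge 4: R (sign -) -> bounds (1/2, 3/4), value = 5/8
Edge 5: B (sign +) -> bounds (5/8, 3/4), value = 11/16
Edge 6: R (sign -) -> bounds (5/8, 11/16), value = 21/32
Edge 7: B (sign +) -> bounds (21/32, 11/16), value = 43/64
Edge 8: R (sign -) -> bounds (21/32, 43/64), value = 85/128
Game value = 85/128

85/128


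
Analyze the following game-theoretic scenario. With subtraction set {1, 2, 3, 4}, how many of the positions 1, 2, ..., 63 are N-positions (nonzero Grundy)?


Subtraction set S = {1, 2, 3, 4}, so G(n) = n mod 5.
G(n) = 0 when n is a multiple of 5.
Multiples of 5 in [1, 63]: 12
N-positions (nonzero Grundy) = 63 - 12 = 51

51


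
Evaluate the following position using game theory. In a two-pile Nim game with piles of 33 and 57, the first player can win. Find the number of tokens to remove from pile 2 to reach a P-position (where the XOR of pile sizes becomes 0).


Piles: 33 and 57
Current XOR: 33 XOR 57 = 24 (non-zero, so this is an N-position).
To make the XOR zero, we need to find a move that balances the piles.
For pile 2 (size 57): target = 57 XOR 24 = 33
We reduce pile 2 from 57 to 33.
Tokens removed: 57 - 33 = 24
Verification: 33 XOR 33 = 0

24


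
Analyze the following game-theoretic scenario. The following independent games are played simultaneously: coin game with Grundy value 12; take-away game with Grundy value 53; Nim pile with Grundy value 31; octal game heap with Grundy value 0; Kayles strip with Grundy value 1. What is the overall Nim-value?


By the Sprague-Grundy theorem, the Grundy value of a sum of games is the XOR of individual Grundy values.
coin game: Grundy value = 12. Running XOR: 0 XOR 12 = 12
take-away game: Grundy value = 53. Running XOR: 12 XOR 53 = 57
Nim pile: Grundy value = 31. Running XOR: 57 XOR 31 = 38
octal game heap: Grundy value = 0. Running XOR: 38 XOR 0 = 38
Kayles strip: Grundy value = 1. Running XOR: 38 XOR 1 = 39
The combined Grundy value is 39.

39


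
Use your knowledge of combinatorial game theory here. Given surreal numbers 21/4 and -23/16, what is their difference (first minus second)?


x = 21/4, y = -23/16
Converting to common denominator: 16
x = 84/16, y = -23/16
x - y = 21/4 - -23/16 = 107/16

107/16


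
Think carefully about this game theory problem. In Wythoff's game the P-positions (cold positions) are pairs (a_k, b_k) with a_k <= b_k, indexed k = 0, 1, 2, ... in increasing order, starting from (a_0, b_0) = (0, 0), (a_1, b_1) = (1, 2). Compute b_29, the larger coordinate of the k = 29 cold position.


By Wythoff's theorem, a_k = floor(k * phi) and b_k = floor(k * phi^2) = a_k + k, where phi = (1 + sqrt(5))/2 is the golden ratio.
phi = (1 + sqrt(5))/2 = 1.618034
phi^2 = phi + 1 = 2.618034
k = 29
k * phi^2 = 29 * 2.618034 = 75.922986
b_29 = floor(k * phi^2) = 75 (check: a_29 + k = 46 + 29 = 75)

75


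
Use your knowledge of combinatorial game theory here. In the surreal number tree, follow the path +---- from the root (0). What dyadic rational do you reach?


Sign expansion: +----
Rule: track bounds (lo, hi), initially (-inf, +inf). On '+', the current value becomes lo and we move to the simplest number in (value, hi): value + 1 if hi = +inf, otherwise the midpoint (value + hi)/2. On '-', the current value becomes hi and we move to value - 1 if lo = -inf, otherwise the midpoint (lo + value)/2.
Start at 0.
Step 1: sign = +, move right. Bounds: (0, +inf). Value = 1
Step 2: sign = -, move left. Bounds: (0, 1). Value = 1/2
Step 3: sign = -, move left. Bounds: (0, 1/2). Value = 1/4
Step 4: sign = -, move left. Bounds: (0, 1/4). Value = 1/8
Step 5: sign = -, move left. Bounds: (0, 1/8). Value = 1/16
The surreal number with sign expansion +---- is 1/16.

1/16


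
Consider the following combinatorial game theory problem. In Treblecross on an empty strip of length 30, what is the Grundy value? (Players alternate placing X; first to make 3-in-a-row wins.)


Treblecross: place X on empty cells; 3-in-a-row wins.
Playing within two cells of an existing X lets the opponent win at once, so sensible play treats the cells i-2..i+2 around each X as dead. The player left with no safe cell loses, so this is a normal-play take-away game on strips of safe cells.
Placing X at cell i (0-indexed) of a strip of k safe cells leaves independent strips of sizes max(0, i-2) and max(0, k-i-3). Hence G(k) = mex{ G(max(0,i-2)) XOR G(max(0,k-i-3)) : 0 <= i < k }, with G(0) = 0.
G(1): splits (0,0):0^0=0 -> mex({0}) = 1
G(2): splits (0,0):0^0=0 -> mex({0}) = 1
G(3): splits (0,0):0^0=0 -> mex({0}) = 1
G(4): splits (0,1):0^1=1 (0,0):0^0=0 -> mex({0, 1}) = 2
G(5): splits (0,2):0^1=1 (0,1):0^1=1 (0,0):0^0=0 -> mex({0, 1}) = 2
G(6) = mex({1}) = 0
G(7) = mex({0, 1, 2}) = 3
G(8) = mex({0, 1, 2}) = 3
G(9) = mex({0, 2}) = 1
G(10) = mex({0, 2, 3}) = 1
G(11) = mex({0, 3}) = 1
G(12) = mex({1, 3}) = 0
G(13) = mex({0, 1, 2, 3}) = 4
G(14) = mex({0, 1, 2}) = 3
G(15) = mex({0, 1, 2}) = 3
G(16) = mex({0, 1, 2, 4}) = 3
G(17) = mex({0, 1, 3, 4}) = 2
G(18) = mex({0, 1, 3, 4}) = 2
G(19) = mex({0, 1, 3, 5}) = 2
G(20) = mex({0, 1, 2, 3, 5}) = 4
G(21) = mex({0, 1, 2, 3, 5}) = 4
G(22) = mex({1, 2, 6}) = 0
G(23) = mex({0, 1, 2, 3, 4, 6}) = 5
G(24) = mex({0, 1, 2, 3, 4}) = 5
G(25) = mex({0, 1, 3, 4, 7}) = 2
G(26) = mex({0, 1, 3, 4, 5, 7}) = 2
G(27) = mex({0, 1, 3, 5}) = 2
G(28) = mex({0, 1, 2, 5}) = 3
G(29) = mex({0, 1, 2, 4, 5, 6}) = 3
G(30) = mex({1, 2, 4, 6}) = 0
Therefore G(30) = 0.

0


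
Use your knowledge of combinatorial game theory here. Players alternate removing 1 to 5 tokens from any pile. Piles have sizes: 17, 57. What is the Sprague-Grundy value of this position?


Subtraction set: {1, 2, 3, 4, 5}
For this subtraction set, G(n) = n mod 6 (period = max + 1 = 6).
Pile 1 (size 17): G(17) = 17 mod 6 = 5
Pile 2 (size 57): G(57) = 57 mod 6 = 3
Total Grundy value = XOR of all: 5 XOR 3 = 6

6


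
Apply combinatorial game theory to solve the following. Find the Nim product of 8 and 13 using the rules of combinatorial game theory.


Nim multiplication is bilinear over XOR: (u XOR v) * w = (u*w) XOR (v*w).
So we split each operand into its bit components and XOR the pairwise Nim products.
8 = 8 (as XOR of powers of 2).
13 = 1 + 4 + 8 (as XOR of powers of 2).
Using the standard Nim-product table on single bits:
  2*2 = 3,   2*4 = 8,   2*8 = 12,
  4*4 = 6,   4*8 = 11,  8*8 = 13,
and  1*x = x (identity), k*l = l*k (commutative).
Pairwise Nim products:
  8 * 1 = 8
  8 * 4 = 11
  8 * 8 = 13
XOR them: 8 XOR 11 XOR 13 = 14.
Result: 8 * 13 = 14 (in Nim).

14


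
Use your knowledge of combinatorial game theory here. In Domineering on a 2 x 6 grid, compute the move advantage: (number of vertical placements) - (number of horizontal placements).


Board is 2 x 6 (rows x cols).
Left (vertical) placements: (rows-1) * cols = 1 * 6 = 6
Right (horizontal) placements: rows * (cols-1) = 2 * 5 = 10
Advantage = Left - Right = 6 - 10 = -4

-4


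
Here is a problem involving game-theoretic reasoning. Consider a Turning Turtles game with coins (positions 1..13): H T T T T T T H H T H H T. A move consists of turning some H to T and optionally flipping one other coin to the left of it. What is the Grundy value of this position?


Coins: H T T T T T T H H T H H T
Key fact: a single head at position k behaves exactly like a Nim heap of size k (turning it to T and optionally flipping a coin at j < k corresponds to moving the heap from k to j, or to 0), and heads combine as a disjunctive sum (two heads at the same place would cancel, matching j XOR j = 0). So the Nim-value is the XOR of the 1-indexed positions of the heads.
Face-up positions (1-indexed): [1, 8, 9, 11, 12]
XOR 0 with 1: 0 XOR 1 = 1
XOR 1 with 8: 1 XOR 8 = 9
XOR 9 with 9: 9 XOR 9 = 0
XOR 0 with 11: 0 XOR 11 = 11
XOR 11 with 12: 11 XOR 12 = 7
Nim-value = 7

7


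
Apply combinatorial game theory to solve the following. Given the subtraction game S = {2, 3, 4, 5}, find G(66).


The subtraction set is S = {2, 3, 4, 5}.
G(k) = mex{ G(k - s) : s in S, s <= k }. We compute iteratively: G(0) = 0.
G(1) = mex({}) = 0
G(2) = mex({0}) = 1
G(3) = mex({0}) = 1
G(4) = mex({0, 1}) = 2
G(5) = mex({0, 1}) = 2
G(6) = mex({0, 1, 2}) = 3
G(7) = mex({1, 2}) = 0
G(8) = mex({1, 2, 3}) = 0
G(9) = mex({0, 2, 3}) = 1
G(10) = mex({0, 2, 3}) = 1
G(11) = mex({0, 1, 3}) = 2
Observe that G(7)..G(11) = 0, 0, 1, 1, 2 repeats G(0)..G(4) = 0, 0, 1, 1, 2.
For k >= max(S) = 5, G(k) is determined by the previous 5 values G(k-5)..G(k-1); a window of 5 consecutive values has recurred shifted by 7, so by induction G(k + 7) = G(k) for all k >= 0: the sequence is periodic from the start with period 7.
One period: G(0..6) = 0, 0, 1, 1, 2, 2, 3.
66 mod 7 = 3, so G(66) = G(3) = 1.

1


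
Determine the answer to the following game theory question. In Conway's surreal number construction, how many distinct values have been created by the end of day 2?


Day 0: {|} = 0 is born. Count = 1.
Day n: the number of surreal numbers born by day n is 2^(n+1) - 1.
By day 0: 2^1 - 1 = 1
By day 1: 2^2 - 1 = 3
By day 2: 2^3 - 1 = 7
By day 2: 7 surreal numbers.

7


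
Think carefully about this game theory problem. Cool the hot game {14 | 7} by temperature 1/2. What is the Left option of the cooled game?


Original game: {14 | 7} (a switch {a | b} with a > b).
Cooling by t (for t below the temperature (a - b)/2 = 7/2) taxes each move by t: {a | b} cooled by t is {a - t | b + t}.
Cooling amount: t = 1/2
Cooled Left option: 14 - 1/2 = 27/2
Cooled Right option: 7 + 1/2 = 15/2
Cooled game: {27/2 | 15/2}
Left option = 27/2

27/2


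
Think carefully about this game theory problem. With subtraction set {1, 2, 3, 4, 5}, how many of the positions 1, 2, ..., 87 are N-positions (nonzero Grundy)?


Subtraction set S = {1, 2, 3, 4, 5}, so G(n) = n mod 6.
G(n) = 0 when n is a multiple of 6.
Multiples of 6 in [1, 87]: 14
N-positions (nonzero Grundy) = 87 - 14 = 73

73


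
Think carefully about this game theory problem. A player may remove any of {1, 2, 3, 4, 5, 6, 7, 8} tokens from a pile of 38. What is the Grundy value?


The subtraction set is S = {1, 2, 3, 4, 5, 6, 7, 8}.
G(k) = mex{ G(k - s) : s in S, s <= k }. We compute iteratively: G(0) = 0.
G(1) = mex({0}) = 1
G(2) = mex({0, 1}) = 2
G(3) = mex({0, 1, 2}) = 3
G(4) = mex({0, 1, 2, 3}) = 4
G(5) = mex({0, 1, 2, 3, 4}) = 5
G(6) = mex({0, 1, 2, 3, 4, 5}) = 6
G(7) = mex({0, 1, 2, 3, 4, 5, 6}) = 7
G(8) = mex({0, 1, 2, 3, 4, 5, 6, 7}) = 8
G(9) = mex({1, 2, 3, 4, 5, 6, 7, 8}) = 0
G(10) = mex({0, 2, 3, 4, 5, 6, 7, 8}) = 1
G(11) = mex({0, 1, 3, 4, 5, 6, 7, 8}) = 2
G(12) = mex({0, 1, 2, 4, 5, 6, 7, 8}) = 3
G(13) = mex({0, 1, 2, 3, 5, 6, 7, 8}) = 4
G(14) = mex({0, 1, 2, 3, 4, 6, 7, 8}) = 5
G(15) = mex({0, 1, 2, 3, 4, 5, 7, 8}) = 6
G(16) = mex({0, 1, 2, 3, 4, 5, 6, 8}) = 7
Observe that G(9)..G(16) = 0, 1, 2, 3, 4, 5, 6, 7 repeats G(0)..G(7) = 0, 1, 2, 3, 4, 5, 6, 7.
For k >= max(S) = 8, G(k) is determined by the previous 8 values G(k-8)..G(k-1); a window of 8 consecutive values has recurred shifted by 9, so by induction G(k + 9) = G(k) for all k >= 0: the sequence is periodic from the start with period 9.
One period: G(0..8) = 0, 1, 2, 3, 4, 5, 6, 7, 8.
38 mod 9 = 2, so G(38) = G(2) = 2.

2


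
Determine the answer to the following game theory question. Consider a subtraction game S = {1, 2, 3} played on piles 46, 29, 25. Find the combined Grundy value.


Subtraction set: {1, 2, 3}
For this subtraction set, G(n) = n mod 4 (period = max + 1 = 4).
Pile 1 (size 46): G(46) = 46 mod 4 = 2
Pile 2 (size 29): G(29) = 29 mod 4 = 1
Pile 3 (size 25): G(25) = 25 mod 4 = 1
Total Grundy value = XOR of all: 2 XOR 1 XOR 1 = 2

2


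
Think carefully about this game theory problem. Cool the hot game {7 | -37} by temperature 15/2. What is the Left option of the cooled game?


Original game: {7 | -37} (a switch {a | b} with a > b).
Cooling by t (for t below the temperature (a - b)/2 = 22) taxes each move by t: {a | b} cooled by t is {a - t | b + t}.
Cooling amount: t = 15/2
Cooled Left option: 7 - 15/2 = -1/2
Cooled Right option: -37 + 15/2 = -59/2
Cooled game: {-1/2 | -59/2}
Left option = -1/2

-1/2


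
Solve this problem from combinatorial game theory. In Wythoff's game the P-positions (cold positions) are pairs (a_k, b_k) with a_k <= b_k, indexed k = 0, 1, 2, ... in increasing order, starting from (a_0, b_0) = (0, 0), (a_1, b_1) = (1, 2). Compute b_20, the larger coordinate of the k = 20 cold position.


By Wythoff's theorem, a_k = floor(k * phi) and b_k = floor(k * phi^2) = a_k + k, where phi = (1 + sqrt(5))/2 is the golden ratio.
phi = (1 + sqrt(5))/2 = 1.618034
phi^2 = phi + 1 = 2.618034
k = 20
k * phi^2 = 20 * 2.618034 = 52.360680
b_20 = floor(k * phi^2) = 52 (check: a_20 + k = 32 + 20 = 52)

52


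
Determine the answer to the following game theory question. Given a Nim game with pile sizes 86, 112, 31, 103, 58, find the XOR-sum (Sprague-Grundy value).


We need the XOR (exclusive or) of all pile sizes.
After XOR-ing pile 1 (size 86): 0 XOR 86 = 86
After XOR-ing pile 2 (size 112): 86 XOR 112 = 38
After XOR-ing pile 3 (size 31): 38 XOR 31 = 57
After XOR-ing pile 4 (size 103): 57 XOR 103 = 94
After XOR-ing pile 5 (size 58): 94 XOR 58 = 100
The Nim-value of this position is 100.

100


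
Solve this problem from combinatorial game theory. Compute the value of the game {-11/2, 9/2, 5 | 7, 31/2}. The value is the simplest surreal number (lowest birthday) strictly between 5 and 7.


Left options: {-11/2, 9/2, 5}, max = 5
Right options: {7, 31/2}, min = 7
All options are numbers and max(Left) < min(Right), so by the simplicity theorem the value is the simplest (earliest-born) number strictly between 5 and 7.
The only integer strictly between 5 and 7 is 6.
No non-integer in the interval can be simpler: if x is a non-integer in the interval, then floor(x) or ceil(x) also lies in the interval (the interval contains an integer), and both are proper prefixes of x's sign expansion, i.e. born earlier. So the game value is 6.
Game value = 6

6


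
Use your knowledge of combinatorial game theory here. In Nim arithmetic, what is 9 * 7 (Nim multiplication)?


Nim multiplication is bilinear over XOR: (u XOR v) * w = (u*w) XOR (v*w).
So we split each operand into its bit components and XOR the pairwise Nim products.
9 = 1 + 8 (as XOR of powers of 2).
7 = 1 + 2 + 4 (as XOR of powers of 2).
Using the standard Nim-product table on single bits:
  2*2 = 3,   2*4 = 8,   2*8 = 12,
  4*4 = 6,   4*8 = 11,  8*8 = 13,
and  1*x = x (identity), k*l = l*k (commutative).
Pairwise Nim products:
  1 * 1 = 1
  1 * 2 = 2
  1 * 4 = 4
  8 * 1 = 8
  8 * 2 = 12
  8 * 4 = 11
XOR them: 1 XOR 2 XOR 4 XOR 8 XOR 12 XOR 11 = 8.
Result: 9 * 7 = 8 (in Nim).

8


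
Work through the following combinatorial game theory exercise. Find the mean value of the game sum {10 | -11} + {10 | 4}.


G1 = {10 | -11}, G2 = {10 | 4}
Each is a switch {a | b} with numbers a > b; its mean value is (a + b)/2, and mean value is additive over game sums: m(G1 + G2) = m(G1) + m(G2).
Mean of G1 = (10 + (-11))/2 = -1/2 = -1/2
Mean of G2 = (10 + (4))/2 = 14/2 = 7
Mean of G1 + G2 = -1/2 + 7 = 13/2

13/2


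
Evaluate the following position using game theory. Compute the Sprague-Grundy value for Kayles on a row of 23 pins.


Kayles: a move removes 1 or 2 adjacent pins from a contiguous row.
Removing pins from a row of k leaves two independent rows (a, b) with a + b = k - 1 (one pin) or a + b = k - 2 (two pins); an end removal gives a = 0.
By Sprague-Grundy, G(k) = mex{ G(a) XOR G(b) } over all these splits. G(0) = 0.
G(1): splits (0,0):0^0=0 -> mex({0}) = 1
G(2): splits (0,1):0^1=1 (0,0):0^0=0 -> mex({0, 1}) = 2
G(3): splits (0,2):0^2=2 (1,1):1^1=0 (0,1):0^1=1 -> mex({0, 1, 2}) = 3
G(4): splits (0,3):0^3=3 (1,2):1^2=3 (0,2):0^2=2 (1,1):1^1=0 -> mex({0, 2, 3}) = 1
G(5): splits (0,4):0^1=1 (1,3):1^3=2 (2,2):2^2=0 (0,3):0^3=3 (1,2):1^2=3 -> mex({0, 1, 2, 3}) = 4
G(6) = mex({0, 1, 2, 4}) = 3
G(7) = mex({0, 1, 3, 4, 5}) = 2
G(8) = mex({0, 2, 3, 5, 6}) = 1
G(9) = mex({0, 1, 2, 3, 6, 7}) = 4
G(10) = mex({0, 1, 3, 4, 5, 7}) = 2
G(11) = mex({0, 1, 2, 3, 4, 5}) = 6
G(12) = mex({0, 1, 2, 3, 5, 6, 7}) = 4
G(13) = mex({0, 2, 3, 4, 6, 7}) = 1
G(14) = mex({0, 1, 4, 5, 6, 7}) = 2
G(15) = mex({0, 1, 2, 3, 4, 5, 6}) = 7
G(16) = mex({0, 2, 3, 5, 6, 7}) = 1
G(17) = mex({0, 1, 2, 3, 5, 6, 7}) = 4
G(18) = mex({0, 1, 2, 4, 5, 6}) = 3
G(19) = mex({0, 1, 3, 4, 5, 7}) = 2
G(20) = mex({0, 2, 3, 4, 5, 6, 7}) = 1
G(21) = mex({0, 1, 2, 3, 5, 6, 7}) = 4
G(22) = mex({0, 1, 2, 3, 4, 5, 7}) = 6
G(23) = mex({0, 1, 2, 3, 4, 5, 6}) = 7
Therefore G(23) = 7.

7


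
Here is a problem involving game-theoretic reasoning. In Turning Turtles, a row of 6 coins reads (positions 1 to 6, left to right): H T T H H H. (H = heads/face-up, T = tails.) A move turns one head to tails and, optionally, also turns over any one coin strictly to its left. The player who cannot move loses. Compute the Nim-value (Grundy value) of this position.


Coins: H T T H H H
Key fact: a single head at position k behaves exactly like a Nim heap of size k (turning it to T and optionally flipping a coin at j < k corresponds to moving the heap from k to j, or to 0), and heads combine as a disjunctive sum (two heads at the same place would cancel, matching j XOR j = 0). So the Nim-value is the XOR of the 1-indexed positions of the heads.
Face-up positions (1-indexed): [1, 4, 5, 6]
XOR 0 with 1: 0 XOR 1 = 1
XOR 1 with 4: 1 XOR 4 = 5
XOR 5 with 5: 5 XOR 5 = 0
XOR 0 with 6: 0 XOR 6 = 6
Nim-value = 6

6


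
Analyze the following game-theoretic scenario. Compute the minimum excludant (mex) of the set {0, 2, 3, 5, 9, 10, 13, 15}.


Set = {0, 2, 3, 5, 9, 10, 13, 15}
0 is in the set.
1 is NOT in the set. This is the mex.
mex = 1

1


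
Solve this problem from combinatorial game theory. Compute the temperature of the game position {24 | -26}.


The game is {24 | -26}, a switch {a | b} with numbers a > b.
Cooling {a | b} by t gives {a - t | b + t}, which stops being hot when a - t = b + t, i.e. at t = (a - b)/2. So the temperature of a switch is (a - b)/2.
Temperature = (Left option - Right option) / 2
= (24 - (-26)) / 2
= 50 / 2
= 25

25


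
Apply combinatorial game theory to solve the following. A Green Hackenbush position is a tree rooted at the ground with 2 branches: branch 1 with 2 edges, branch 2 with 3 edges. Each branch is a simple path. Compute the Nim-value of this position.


The tree has 2 branches from the ground vertex.
In Green Hackenbush, the Nim-value of a simple path of length k is k.
Branch 1: length 2, Nim-value = 2
Branch 2: length 3, Nim-value = 3
Total Nim-value = XOR of all branch values:
0 XOR 2 = 2
2 XOR 3 = 1
Nim-value of the tree = 1

1


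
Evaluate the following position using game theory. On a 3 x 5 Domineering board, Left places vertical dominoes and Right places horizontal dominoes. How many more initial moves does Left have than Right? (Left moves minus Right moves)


Board is 3 x 5 (rows x cols).
Left (vertical) placements: (rows-1) * cols = 2 * 5 = 10
Right (horizontal) placements: rows * (cols-1) = 3 * 4 = 12
Advantage = Left - Right = 10 - 12 = -2

-2


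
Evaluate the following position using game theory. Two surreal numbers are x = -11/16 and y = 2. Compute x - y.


x = -11/16, y = 2
Converting to common denominator: 16
x = -11/16, y = 32/16
x - y = -11/16 - 2 = -43/16

-43/16


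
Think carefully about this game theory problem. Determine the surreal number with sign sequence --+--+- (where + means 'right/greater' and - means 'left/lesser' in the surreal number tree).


Sign expansion: --+--+-
Rule: track bounds (lo, hi), initially (-inf, +inf). On '+', the current value becomes lo and we move to the simplest number in (value, hi): value + 1 if hi = +inf, otherwise the midpoint (value + hi)/2. On '-', the current value becomes hi and we move to value - 1 if lo = -inf, otherwise the midpoint (lo + value)/2.
Start at 0.
Step 1: sign = -, move left. Bounds: (-inf, 0). Value = -1
Step 2: sign = -, move left. Bounds: (-inf, -1). Value = -2
Step 3: sign = +, move right. Bounds: (-2, -1). Value = -3/2
Step 4: sign = -, move left. Bounds: (-2, -3/2). Value = -7/4
Step 5: sign = -, move left. Bounds: (-2, -7/4). Value = -15/8
Step 6: sign = +, move right. Bounds: (-15/8, -7/4). Value = -29/16
Step 7: sign = -, move left. Bounds: (-15/8, -29/16). Value = -59/32
The surreal number with sign expansion --+--+- is -59/32.

-59/32


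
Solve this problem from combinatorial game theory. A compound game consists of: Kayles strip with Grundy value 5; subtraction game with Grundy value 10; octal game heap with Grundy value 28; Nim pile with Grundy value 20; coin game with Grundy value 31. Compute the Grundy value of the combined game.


By the Sprague-Grundy theorem, the Grundy value of a sum of games is the XOR of individual Grundy values.
Kayles strip: Grundy value = 5. Running XOR: 0 XOR 5 = 5
subtraction game: Grundy value = 10. Running XOR: 5 XOR 10 = 15
octal game heap: Grundy value = 28. Running XOR: 15 XOR 28 = 19
Nim pile: Grundy value = 20. Running XOR: 19 XOR 20 = 7
coin game: Grundy value = 31. Running XOR: 7 XOR 31 = 24
The combined Grundy value is 24.

24


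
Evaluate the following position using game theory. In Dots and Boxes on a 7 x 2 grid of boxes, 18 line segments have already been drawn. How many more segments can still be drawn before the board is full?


Grid: 7 x 2 boxes, i.e. 8 rows and 3 columns of dots.
Horizontal edges: (rows + 1) * cols = 8 * 2 = 16
Vertical edges: rows * (cols + 1) = 7 * 3 = 21
Total edges: 16 + 21 = 37
Edges drawn: 18
Remaining: 37 - 18 = 19

19


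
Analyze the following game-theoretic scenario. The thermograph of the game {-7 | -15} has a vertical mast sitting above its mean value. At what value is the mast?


Game = {-7 | -15}, a switch {a | b} with numbers a > b.
Its thermograph has left wall a - t and right wall b + t, which meet at t = (a - b)/2, where both equal (a + b)/2. So the mast (mean value) is at (a + b)/2.
Mean = (-7 + (-15))/2 = -22/2 = -11

-11
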